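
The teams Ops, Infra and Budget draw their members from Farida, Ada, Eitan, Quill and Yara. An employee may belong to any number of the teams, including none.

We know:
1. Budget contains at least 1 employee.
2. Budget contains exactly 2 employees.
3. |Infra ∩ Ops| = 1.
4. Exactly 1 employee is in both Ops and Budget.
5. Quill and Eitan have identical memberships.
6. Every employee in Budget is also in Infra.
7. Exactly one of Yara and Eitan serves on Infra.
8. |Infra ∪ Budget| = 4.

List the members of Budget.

Budget = {Ada, Farida}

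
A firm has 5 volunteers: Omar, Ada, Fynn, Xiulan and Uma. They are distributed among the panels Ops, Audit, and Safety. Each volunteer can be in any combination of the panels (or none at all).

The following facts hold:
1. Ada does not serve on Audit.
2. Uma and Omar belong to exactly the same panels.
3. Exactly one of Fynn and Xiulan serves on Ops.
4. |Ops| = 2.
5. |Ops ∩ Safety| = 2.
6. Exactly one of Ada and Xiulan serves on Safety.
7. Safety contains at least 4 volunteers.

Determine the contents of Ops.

Ops = {Ada, Fynn}

From (1): Ada ∉ Audit.
Suppose Omar ∈ Ops: no assignment then satisfies all the clues, so Omar ∉ Ops.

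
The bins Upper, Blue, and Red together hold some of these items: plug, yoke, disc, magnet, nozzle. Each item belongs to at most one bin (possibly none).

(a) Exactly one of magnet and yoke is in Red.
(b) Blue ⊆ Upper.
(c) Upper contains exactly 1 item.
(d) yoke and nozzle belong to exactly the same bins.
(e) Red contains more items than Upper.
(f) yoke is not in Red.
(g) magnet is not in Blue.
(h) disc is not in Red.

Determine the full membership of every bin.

Upper = {disc}; Blue = {}; Red = {magnet, plug}

From (f): yoke ∉ Red.
From (g): magnet ∉ Blue.
From (h): disc ∉ Red.
(a) (exactly one): magnet ∈ Red.
(d): nozzle matches yoke: nozzle ∉ Red.
Suppose plug ∈ Upper: no assignment then satisfies all the clues, so plug ∉ Upper.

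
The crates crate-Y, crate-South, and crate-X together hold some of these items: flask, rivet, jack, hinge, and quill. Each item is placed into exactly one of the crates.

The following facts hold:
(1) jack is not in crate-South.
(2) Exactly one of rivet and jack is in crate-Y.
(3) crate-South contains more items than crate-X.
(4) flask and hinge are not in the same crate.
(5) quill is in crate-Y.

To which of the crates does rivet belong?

rivet: crate-South

From (1): jack ∉ crate-South.
From (5): quill ∈ crate-Y.
Suppose rivet ∈ crate-Y: no assignment then satisfies all the clues, so rivet ∉ crate-Y.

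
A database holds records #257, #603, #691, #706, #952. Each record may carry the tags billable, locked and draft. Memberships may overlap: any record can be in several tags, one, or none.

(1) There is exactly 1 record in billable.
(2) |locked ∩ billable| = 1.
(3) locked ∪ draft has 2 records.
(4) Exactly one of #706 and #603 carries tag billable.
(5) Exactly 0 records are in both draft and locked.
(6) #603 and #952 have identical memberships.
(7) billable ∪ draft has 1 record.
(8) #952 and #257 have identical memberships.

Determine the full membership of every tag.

billable = {#706}; locked = {#691, #706}; draft = {}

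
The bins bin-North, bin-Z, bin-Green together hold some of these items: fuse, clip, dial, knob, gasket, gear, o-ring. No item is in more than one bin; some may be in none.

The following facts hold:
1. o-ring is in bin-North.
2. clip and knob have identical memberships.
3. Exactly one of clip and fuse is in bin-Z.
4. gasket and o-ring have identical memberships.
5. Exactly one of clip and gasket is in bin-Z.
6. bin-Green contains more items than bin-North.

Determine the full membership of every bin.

From (1): o-ring ∈ bin-North.
(4): gasket matches o-ring: gasket ∈ bin-North.
(5) (exactly one): clip ∈ bin-Z.
(2): knob matches clip: knob ∉ bin-North.
(2): knob matches clip: knob ∈ bin-Z.
(3) (exactly one): fuse ∉ bin-Z.
Suppose fuse ∈ bin-North: no assignment then satisfies all the clues, so fuse ∉ bin-North.

bin-North = {gasket, o-ring}; bin-Z = {clip, knob}; bin-Green = {dial, fuse, gear}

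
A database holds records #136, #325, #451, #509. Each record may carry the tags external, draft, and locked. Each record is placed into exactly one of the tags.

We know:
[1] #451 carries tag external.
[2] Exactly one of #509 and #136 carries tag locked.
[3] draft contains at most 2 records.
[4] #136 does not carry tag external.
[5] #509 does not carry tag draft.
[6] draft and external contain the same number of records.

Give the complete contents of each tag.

external = {#451}; draft = {#136}; locked = {#325, #509}

From (1): #451 ∈ external.
From (4): #136 ∉ external.
From (5): #509 ∉ draft.
Suppose #136 ∉ draft: no assignment then satisfies all the clues, so #136 ∈ draft.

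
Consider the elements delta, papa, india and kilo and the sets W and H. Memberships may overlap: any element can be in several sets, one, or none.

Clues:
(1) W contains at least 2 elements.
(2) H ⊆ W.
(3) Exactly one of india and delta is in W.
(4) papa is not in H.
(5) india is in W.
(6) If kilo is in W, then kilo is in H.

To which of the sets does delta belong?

From (4): papa ∉ H.
From (5): india ∈ W.
(3) (exactly one): delta ∉ W.
(2) contrapositive: delta ∉ H.

delta: none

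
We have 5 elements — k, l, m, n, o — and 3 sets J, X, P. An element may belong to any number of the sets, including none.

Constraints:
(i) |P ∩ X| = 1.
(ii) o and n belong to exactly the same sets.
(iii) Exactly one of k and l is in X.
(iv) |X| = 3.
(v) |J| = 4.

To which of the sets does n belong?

n: J, X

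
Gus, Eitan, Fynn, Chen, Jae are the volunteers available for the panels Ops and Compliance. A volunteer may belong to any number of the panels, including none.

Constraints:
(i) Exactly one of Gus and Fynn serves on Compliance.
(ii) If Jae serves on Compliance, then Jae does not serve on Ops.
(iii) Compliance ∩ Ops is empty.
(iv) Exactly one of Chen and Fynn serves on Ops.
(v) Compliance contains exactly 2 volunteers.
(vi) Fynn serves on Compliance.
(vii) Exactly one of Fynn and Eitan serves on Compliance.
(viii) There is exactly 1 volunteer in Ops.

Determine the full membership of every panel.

Ops = {Chen}; Compliance = {Fynn, Jae}

From (vi): Fynn ∈ Compliance.
(i) (exactly one): Gus ∉ Compliance.
(iii) (disjoint): Fynn ∉ Ops.
(iv) (exactly one): Chen ∈ Ops.
(vii) (exactly one): Eitan ∉ Compliance.
(viii): Ops already has 1, so the rest are out.
(iii) (disjoint): Chen ∉ Compliance.
(v): only 2 candidates remain for Compliance, so all are in.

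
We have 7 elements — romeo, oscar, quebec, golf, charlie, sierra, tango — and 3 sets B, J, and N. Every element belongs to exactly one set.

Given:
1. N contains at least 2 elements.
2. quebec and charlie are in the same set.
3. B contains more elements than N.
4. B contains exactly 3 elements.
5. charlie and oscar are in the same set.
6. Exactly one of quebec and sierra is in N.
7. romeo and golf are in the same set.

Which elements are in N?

N = {sierra, tango}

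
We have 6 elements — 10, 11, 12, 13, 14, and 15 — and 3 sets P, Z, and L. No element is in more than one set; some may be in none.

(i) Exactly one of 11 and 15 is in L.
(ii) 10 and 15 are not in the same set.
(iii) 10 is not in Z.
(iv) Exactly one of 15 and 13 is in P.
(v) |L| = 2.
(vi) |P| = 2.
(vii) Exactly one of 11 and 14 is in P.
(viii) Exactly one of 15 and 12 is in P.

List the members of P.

P = {14, 15}

From (iii): 10 ∉ Z.
Suppose 10 ∈ P: no assignment then satisfies all the clues, so 10 ∉ P.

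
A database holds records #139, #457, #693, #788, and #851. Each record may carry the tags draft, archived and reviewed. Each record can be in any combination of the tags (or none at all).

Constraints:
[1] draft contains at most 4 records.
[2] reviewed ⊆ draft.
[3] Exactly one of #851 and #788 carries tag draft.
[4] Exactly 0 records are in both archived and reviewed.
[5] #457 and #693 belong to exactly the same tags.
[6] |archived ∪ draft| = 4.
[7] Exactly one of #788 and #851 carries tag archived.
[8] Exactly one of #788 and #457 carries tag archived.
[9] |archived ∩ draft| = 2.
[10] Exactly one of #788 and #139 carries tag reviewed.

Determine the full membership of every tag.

draft = {#457, #693, #788}; archived = {#457, #693, #851}; reviewed = {#788}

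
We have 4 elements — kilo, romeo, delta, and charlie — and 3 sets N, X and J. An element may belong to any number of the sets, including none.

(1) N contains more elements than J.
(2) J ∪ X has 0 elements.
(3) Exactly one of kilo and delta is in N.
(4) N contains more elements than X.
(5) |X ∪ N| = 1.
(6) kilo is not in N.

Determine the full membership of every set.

N = {delta}; X = {}; J = {}

From (6): kilo ∉ N.
(3) (exactly one): delta ∈ N.
Suppose kilo ∈ X: no assignment then satisfies all the clues, so kilo ∉ X.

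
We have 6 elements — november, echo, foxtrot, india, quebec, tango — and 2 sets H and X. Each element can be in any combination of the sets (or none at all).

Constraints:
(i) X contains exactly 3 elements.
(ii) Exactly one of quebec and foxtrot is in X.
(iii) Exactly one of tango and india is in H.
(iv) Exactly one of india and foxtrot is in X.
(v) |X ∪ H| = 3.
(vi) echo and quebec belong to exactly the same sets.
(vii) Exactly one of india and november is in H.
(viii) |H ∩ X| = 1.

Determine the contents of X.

X = {echo, india, quebec}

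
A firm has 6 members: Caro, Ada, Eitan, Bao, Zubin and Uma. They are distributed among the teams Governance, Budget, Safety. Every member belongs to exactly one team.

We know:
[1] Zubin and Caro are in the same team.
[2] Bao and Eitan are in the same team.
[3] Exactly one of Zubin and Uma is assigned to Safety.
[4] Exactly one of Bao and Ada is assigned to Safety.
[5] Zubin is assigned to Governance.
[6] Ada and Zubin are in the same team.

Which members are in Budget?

Budget = {}

From (5): Zubin ∈ Governance.
(1): Caro matches Zubin: Caro ∈ Governance.
(3) (exactly one): Uma ∈ Safety.
(6): Ada matches Zubin: Ada ∈ Governance.
(4) (exactly one): Bao ∈ Safety.
(2): Eitan matches Bao: Eitan ∉ Governance.
(2): Eitan matches Bao: Eitan ∉ Budget.
(2): Eitan matches Bao: Eitan ∈ Safety.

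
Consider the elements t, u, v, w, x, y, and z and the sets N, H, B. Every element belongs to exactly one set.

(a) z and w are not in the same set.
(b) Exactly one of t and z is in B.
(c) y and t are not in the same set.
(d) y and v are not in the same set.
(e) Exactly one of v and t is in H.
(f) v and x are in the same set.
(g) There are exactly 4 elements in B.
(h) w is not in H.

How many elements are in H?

1

From (h): w ∉ H.
Suppose t ∈ N: no assignment then satisfies all the clues, so t ∉ N.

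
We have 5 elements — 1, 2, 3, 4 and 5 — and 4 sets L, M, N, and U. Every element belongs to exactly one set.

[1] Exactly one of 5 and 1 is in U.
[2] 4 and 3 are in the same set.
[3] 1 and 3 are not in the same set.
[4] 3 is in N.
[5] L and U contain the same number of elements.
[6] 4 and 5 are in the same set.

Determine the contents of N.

N = {3, 4, 5}

From (4): 3 ∈ N.
(2): 4 matches 3: 4 ∉ L.
(2): 4 matches 3: 4 ∉ M.
(2): 4 matches 3: 4 ∈ N.
(3): 1 ∉ N.
(6): 5 matches 4: 5 ∉ L.
(6): 5 matches 4: 5 ∉ M.
(6): 5 matches 4: 5 ∈ N.
(1) (exactly one): 1 ∈ U.
Suppose 2 ∈ N: no assignment then satisfies all the clues, so 2 ∉ N.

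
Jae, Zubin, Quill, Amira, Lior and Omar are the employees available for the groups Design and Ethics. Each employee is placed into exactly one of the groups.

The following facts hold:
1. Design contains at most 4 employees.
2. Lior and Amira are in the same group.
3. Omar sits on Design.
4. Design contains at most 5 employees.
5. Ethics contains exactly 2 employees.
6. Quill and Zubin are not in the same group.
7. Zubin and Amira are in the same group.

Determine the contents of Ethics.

Ethics = {Jae, Quill}

From (3): Omar ∈ Design.
Suppose Jae ∉ Ethics: no assignment then satisfies all the clues, so Jae ∈ Ethics.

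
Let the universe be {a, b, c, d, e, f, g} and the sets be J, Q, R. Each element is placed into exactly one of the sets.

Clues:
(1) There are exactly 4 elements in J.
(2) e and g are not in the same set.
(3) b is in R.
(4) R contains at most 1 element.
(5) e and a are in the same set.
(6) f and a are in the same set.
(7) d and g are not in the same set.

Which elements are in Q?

Q = {c, g}

From (3): b ∈ R.
(4): R already has 1, so the rest are out.
Suppose a ∈ Q: no assignment then satisfies all the clues, so a ∉ Q.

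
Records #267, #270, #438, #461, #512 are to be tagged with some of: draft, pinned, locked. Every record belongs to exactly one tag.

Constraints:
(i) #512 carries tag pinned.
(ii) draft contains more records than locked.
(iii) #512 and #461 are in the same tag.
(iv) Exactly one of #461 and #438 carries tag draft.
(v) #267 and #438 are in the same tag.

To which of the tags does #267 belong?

#267: draft

From (i): #512 ∈ pinned.
(iii): #461 matches #512: #461 ∉ draft.
(iii): #461 matches #512: #461 ∈ pinned.
(iv) (exactly one): #438 ∈ draft.
(v): #267 matches #438: #267 ∈ draft.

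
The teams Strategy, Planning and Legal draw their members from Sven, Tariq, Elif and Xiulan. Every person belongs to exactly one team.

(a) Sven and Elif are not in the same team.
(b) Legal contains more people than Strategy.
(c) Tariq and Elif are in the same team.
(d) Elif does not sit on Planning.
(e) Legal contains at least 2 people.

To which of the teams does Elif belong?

Elif: Legal

From (d): Elif ∉ Planning.
(c): Tariq matches Elif: Tariq ∉ Planning.
Suppose Elif ∈ Strategy: no assignment then satisfies all the clues, so Elif ∉ Strategy.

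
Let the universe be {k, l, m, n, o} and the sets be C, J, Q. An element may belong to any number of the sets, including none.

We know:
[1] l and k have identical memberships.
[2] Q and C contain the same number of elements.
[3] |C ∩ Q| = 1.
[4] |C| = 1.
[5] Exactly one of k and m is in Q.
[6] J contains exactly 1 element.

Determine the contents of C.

C = {m}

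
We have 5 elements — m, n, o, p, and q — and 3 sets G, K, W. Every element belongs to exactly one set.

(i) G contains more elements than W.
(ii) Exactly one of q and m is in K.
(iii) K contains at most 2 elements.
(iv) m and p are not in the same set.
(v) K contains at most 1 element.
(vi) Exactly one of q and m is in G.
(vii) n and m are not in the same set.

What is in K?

K = {m}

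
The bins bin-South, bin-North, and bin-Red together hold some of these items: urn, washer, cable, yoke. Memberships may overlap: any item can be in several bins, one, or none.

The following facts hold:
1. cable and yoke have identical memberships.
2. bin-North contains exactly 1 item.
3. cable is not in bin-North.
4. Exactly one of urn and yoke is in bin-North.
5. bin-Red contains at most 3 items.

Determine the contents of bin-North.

From (3): cable ∉ bin-North.
(1): yoke matches cable: yoke ∉ bin-North.
(4) (exactly one): urn ∈ bin-North.
(2): bin-North already has 1, so the rest are out.

bin-North = {urn}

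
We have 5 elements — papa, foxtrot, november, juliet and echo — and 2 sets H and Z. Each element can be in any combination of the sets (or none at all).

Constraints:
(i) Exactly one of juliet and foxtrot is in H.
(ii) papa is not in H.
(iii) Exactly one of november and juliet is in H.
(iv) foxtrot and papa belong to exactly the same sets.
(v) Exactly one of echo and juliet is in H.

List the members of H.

From (ii): papa ∉ H.
(iv): foxtrot matches papa: foxtrot ∉ H.
(i) (exactly one): juliet ∈ H.
(iii) (exactly one): november ∉ H.
(v) (exactly one): echo ∉ H.

H = {juliet}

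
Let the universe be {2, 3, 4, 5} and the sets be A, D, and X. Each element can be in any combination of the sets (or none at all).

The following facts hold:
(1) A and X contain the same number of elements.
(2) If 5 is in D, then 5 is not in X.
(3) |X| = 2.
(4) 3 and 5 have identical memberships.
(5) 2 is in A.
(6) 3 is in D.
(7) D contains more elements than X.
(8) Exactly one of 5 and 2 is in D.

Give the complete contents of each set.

A = {2, 4}; D = {3, 4, 5}; X = {2, 4}

From (5): 2 ∈ A.
From (6): 3 ∈ D.
(4): 5 matches 3: 5 ∈ D.
(8) (exactly one): 2 ∉ D.
(2): 5 ∉ X.
(4): 3 matches 5: 3 ∉ X.
(3): only 2 candidates remain for X, so all are in.
Suppose 3 ∈ A: no assignment then satisfies all the clues, so 3 ∉ A.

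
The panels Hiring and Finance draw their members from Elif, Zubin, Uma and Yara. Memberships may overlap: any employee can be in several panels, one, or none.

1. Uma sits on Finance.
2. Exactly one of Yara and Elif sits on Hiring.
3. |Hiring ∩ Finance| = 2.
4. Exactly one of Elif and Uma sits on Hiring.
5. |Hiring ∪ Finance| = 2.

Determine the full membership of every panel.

Hiring = {Uma, Yara}; Finance = {Uma, Yara}

From (1): Uma ∈ Finance.
Suppose Elif ∈ Hiring: no assignment then satisfies all the clues, so Elif ∉ Hiring.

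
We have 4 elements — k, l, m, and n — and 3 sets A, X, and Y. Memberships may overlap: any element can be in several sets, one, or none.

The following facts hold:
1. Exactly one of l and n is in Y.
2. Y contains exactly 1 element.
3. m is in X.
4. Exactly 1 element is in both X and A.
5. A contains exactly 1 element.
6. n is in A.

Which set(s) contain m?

From (3): m ∈ X.
From (6): n ∈ A.
(5): A already has 1, so the rest are out.
Suppose m ∈ Y: no assignment then satisfies all the clues, so m ∉ Y.

m: X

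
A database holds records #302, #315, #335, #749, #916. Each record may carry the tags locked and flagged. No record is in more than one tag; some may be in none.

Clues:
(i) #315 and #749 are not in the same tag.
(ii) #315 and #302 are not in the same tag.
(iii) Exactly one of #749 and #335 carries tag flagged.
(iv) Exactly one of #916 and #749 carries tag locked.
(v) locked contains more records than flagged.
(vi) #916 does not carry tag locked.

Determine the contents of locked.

From (vi): #916 ∉ locked.
(iv) (exactly one): #749 ∈ locked.
(i): #315 ∉ locked.
(iii) (exactly one): #335 ∈ flagged.
Suppose #302 ∉ locked: no assignment then satisfies all the clues, so #302 ∈ locked.

locked = {#302, #749}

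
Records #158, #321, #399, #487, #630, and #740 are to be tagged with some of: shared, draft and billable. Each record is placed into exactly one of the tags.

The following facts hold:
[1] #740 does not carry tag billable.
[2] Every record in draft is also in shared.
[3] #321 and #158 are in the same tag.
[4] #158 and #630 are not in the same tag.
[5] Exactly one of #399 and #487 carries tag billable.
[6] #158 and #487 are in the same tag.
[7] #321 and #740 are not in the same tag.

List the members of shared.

From (1): #740 ∉ billable.
Suppose #158 ∈ shared: no assignment then satisfies all the clues, so #158 ∉ shared.

shared = {#399, #630, #740}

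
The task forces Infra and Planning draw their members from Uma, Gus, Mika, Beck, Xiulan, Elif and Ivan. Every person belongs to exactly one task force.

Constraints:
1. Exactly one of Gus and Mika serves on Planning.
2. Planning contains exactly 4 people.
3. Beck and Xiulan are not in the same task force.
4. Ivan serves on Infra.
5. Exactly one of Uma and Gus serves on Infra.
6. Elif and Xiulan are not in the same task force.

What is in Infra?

Infra = {Gus, Ivan, Xiulan}

From (4): Ivan ∈ Infra.
Suppose Uma ∈ Infra: no assignment then satisfies all the clues, so Uma ∉ Infra.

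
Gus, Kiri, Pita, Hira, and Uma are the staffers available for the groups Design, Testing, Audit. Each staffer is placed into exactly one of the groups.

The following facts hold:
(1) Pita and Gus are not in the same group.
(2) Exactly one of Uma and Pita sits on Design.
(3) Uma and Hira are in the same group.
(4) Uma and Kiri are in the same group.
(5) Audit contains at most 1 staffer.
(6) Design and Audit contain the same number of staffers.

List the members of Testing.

Testing = {Hira, Kiri, Uma}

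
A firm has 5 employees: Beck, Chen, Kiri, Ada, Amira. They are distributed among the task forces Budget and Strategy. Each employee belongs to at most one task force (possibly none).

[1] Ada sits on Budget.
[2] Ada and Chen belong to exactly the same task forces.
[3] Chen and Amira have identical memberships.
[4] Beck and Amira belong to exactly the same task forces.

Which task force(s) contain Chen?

From (1): Ada ∈ Budget.
(2): Chen matches Ada: Chen ∈ Budget.
(3): Amira matches Chen: Amira ∈ Budget.
(4): Beck matches Amira: Beck ∈ Budget.

Chen: Budget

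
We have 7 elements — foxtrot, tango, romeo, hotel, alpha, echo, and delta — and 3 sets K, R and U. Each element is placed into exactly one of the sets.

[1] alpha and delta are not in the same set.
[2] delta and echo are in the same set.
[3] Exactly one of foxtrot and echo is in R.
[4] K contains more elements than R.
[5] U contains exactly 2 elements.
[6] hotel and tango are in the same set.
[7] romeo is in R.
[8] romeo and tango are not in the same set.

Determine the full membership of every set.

From (7): romeo ∈ R.
(8): tango ∉ R.
(6): hotel matches tango: hotel ∉ R.
Suppose foxtrot ∈ K: no assignment then satisfies all the clues, so foxtrot ∉ K.

K = {alpha, hotel, tango}; R = {foxtrot, romeo}; U = {delta, echo}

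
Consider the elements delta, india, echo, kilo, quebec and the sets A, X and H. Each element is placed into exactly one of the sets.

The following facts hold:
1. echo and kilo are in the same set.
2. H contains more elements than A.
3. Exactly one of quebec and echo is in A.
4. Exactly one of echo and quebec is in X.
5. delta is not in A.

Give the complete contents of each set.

From (5): delta ∉ A.
Suppose delta ∈ X: no assignment then satisfies all the clues, so delta ∉ X.

A = {quebec}; X = {echo, kilo}; H = {delta, india}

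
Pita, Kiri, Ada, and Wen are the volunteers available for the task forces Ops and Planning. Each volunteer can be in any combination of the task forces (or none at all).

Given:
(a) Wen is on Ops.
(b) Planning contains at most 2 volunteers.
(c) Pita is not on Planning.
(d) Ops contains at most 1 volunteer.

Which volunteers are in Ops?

From (a): Wen ∈ Ops.
From (c): Pita ∉ Planning.
(d): Ops already has 1, so the rest are out.

Ops = {Wen}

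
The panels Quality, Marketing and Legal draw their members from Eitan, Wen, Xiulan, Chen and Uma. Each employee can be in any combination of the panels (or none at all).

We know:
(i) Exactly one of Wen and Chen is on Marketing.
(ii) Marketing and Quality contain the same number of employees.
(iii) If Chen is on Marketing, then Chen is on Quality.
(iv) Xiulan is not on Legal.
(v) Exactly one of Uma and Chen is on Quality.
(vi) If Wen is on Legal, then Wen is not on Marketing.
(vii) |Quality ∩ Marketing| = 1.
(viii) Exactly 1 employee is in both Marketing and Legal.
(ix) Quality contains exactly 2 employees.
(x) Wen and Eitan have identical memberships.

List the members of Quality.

Quality = {Chen, Xiulan}

From (iv): Xiulan ∉ Legal.
Suppose Eitan ∈ Quality: no assignment then satisfies all the clues, so Eitan ∉ Quality.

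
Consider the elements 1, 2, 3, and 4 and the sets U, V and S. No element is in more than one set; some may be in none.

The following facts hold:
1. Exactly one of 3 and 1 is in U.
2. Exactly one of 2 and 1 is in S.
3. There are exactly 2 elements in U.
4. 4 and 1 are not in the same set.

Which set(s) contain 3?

3: U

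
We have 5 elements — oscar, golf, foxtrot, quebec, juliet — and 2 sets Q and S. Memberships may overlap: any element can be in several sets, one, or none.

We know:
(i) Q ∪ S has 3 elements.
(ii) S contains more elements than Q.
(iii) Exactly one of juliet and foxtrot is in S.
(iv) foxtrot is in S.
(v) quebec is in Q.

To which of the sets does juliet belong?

From (iv): foxtrot ∈ S.
From (v): quebec ∈ Q.
(iii) (exactly one): juliet ∉ S.
Suppose juliet ∈ Q: no assignment then satisfies all the clues, so juliet ∉ Q.

juliet: none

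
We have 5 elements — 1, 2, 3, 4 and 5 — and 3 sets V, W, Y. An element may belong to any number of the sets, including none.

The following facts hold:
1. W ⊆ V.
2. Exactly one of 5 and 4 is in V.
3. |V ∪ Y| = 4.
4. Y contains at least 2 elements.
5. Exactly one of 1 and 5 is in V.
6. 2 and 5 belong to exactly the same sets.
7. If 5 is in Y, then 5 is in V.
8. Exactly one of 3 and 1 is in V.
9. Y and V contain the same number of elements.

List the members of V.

V = {2, 3, 5}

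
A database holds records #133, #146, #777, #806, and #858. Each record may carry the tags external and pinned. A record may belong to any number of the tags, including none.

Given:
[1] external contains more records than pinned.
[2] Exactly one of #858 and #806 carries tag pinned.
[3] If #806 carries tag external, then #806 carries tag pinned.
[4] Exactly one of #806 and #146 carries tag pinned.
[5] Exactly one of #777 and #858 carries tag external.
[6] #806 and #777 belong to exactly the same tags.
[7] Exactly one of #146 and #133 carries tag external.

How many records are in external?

3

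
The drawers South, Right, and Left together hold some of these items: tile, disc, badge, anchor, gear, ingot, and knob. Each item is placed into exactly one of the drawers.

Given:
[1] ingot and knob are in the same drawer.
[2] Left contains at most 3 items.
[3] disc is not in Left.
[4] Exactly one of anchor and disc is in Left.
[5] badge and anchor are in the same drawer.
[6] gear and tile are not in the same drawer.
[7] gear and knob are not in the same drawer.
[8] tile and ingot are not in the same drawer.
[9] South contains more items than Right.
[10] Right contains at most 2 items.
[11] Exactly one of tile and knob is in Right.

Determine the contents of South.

South = {disc, ingot, knob}

From (3): disc ∉ Left.
(4) (exactly one): anchor ∈ Left.
(5): badge matches anchor: badge ∉ South.
(5): badge matches anchor: badge ∉ Right.
(5): badge matches anchor: badge ∈ Left.
Suppose tile ∈ South: no assignment then satisfies all the clues, so tile ∉ South.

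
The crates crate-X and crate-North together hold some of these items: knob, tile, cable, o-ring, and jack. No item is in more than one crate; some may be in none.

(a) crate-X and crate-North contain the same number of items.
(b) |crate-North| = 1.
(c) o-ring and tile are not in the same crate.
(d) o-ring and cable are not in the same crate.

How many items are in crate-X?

1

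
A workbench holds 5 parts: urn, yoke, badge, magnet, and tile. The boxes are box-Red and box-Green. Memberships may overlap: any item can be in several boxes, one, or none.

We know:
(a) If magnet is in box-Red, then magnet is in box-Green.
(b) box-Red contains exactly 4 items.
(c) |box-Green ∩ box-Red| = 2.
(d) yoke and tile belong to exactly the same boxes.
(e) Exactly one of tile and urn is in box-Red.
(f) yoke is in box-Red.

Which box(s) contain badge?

badge: box-Green, box-Red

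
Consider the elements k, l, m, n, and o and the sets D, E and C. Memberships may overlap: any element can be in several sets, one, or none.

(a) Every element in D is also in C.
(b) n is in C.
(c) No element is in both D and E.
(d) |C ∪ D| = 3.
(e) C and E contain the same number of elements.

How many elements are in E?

3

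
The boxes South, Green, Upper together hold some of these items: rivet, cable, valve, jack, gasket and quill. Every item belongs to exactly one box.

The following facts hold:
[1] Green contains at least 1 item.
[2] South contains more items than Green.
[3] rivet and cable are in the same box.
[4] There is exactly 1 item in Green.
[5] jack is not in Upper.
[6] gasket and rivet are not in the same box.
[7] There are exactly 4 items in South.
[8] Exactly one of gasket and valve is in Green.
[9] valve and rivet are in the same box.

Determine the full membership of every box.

From (5): jack ∉ Upper.
Suppose rivet ∉ South: no assignment then satisfies all the clues, so rivet ∈ South.

South = {cable, jack, rivet, valve}; Green = {gasket}; Upper = {quill}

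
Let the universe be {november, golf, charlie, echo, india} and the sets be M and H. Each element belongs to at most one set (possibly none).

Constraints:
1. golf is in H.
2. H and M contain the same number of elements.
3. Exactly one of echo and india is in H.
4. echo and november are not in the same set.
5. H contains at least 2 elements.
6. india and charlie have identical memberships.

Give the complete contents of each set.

M = {charlie, india}; H = {echo, golf}

From (1): golf ∈ H.
Suppose november ∈ M: no assignment then satisfies all the clues, so november ∉ M.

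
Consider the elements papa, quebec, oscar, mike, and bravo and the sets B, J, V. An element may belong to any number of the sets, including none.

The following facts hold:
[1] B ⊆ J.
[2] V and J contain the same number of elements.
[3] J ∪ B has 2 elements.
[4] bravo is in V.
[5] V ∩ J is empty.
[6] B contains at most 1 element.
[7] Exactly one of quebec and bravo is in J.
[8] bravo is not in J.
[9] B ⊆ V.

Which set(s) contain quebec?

From (4): bravo ∈ V.
From (8): bravo ∉ J.
(1) contrapositive: bravo ∉ B.
(7) (exactly one): quebec ∈ J.
(5) (disjoint): quebec ∉ V.
(9) contrapositive: quebec ∉ B.

quebec: J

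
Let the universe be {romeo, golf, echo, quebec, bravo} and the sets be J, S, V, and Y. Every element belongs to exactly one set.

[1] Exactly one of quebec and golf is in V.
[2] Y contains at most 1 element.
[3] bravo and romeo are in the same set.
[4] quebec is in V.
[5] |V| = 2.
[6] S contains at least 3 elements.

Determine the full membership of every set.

J = {}; S = {bravo, golf, romeo}; V = {echo, quebec}; Y = {}

From (4): quebec ∈ V.
(1) (exactly one): golf ∉ V.
Suppose romeo ∈ J: no assignment then satisfies all the clues, so romeo ∉ J.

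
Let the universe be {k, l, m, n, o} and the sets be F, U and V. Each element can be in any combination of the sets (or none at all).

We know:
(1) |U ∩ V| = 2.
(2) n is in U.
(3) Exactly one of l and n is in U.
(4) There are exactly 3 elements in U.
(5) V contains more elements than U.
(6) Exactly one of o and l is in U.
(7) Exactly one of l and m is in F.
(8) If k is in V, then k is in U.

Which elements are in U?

U = {k, n, o}

From (2): n ∈ U.
(3) (exactly one): l ∉ U.
(6) (exactly one): o ∈ U.
Suppose k ∉ U: no assignment then satisfies all the clues, so k ∈ U.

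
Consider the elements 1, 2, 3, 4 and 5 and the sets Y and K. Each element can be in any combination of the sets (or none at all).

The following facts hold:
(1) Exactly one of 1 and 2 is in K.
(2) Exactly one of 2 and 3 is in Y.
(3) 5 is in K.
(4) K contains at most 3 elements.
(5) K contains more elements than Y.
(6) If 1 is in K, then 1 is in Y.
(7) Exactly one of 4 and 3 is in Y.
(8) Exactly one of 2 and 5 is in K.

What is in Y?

Y = {1, 3}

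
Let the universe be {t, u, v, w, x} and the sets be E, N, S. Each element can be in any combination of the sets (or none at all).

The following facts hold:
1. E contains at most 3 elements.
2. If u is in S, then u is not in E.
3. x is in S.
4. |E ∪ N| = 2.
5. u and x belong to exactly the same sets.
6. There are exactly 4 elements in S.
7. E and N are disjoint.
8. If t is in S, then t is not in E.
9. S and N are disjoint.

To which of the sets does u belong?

u: S

From (3): x ∈ S.
(5): u matches x: u ∈ S.
(9) (disjoint): u ∉ N.
(9) (disjoint): x ∉ N.
(2): u ∉ E.
(5): x matches u: x ∉ E.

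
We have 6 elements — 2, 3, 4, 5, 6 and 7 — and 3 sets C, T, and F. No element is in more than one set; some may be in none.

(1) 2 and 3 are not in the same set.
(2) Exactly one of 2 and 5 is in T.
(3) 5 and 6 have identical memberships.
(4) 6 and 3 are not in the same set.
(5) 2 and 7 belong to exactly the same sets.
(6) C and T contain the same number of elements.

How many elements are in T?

2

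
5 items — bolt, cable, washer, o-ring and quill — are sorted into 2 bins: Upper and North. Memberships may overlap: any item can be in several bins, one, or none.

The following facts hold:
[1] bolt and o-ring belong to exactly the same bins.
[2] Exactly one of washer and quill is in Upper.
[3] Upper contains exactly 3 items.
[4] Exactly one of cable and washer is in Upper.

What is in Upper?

Upper = {bolt, o-ring, washer}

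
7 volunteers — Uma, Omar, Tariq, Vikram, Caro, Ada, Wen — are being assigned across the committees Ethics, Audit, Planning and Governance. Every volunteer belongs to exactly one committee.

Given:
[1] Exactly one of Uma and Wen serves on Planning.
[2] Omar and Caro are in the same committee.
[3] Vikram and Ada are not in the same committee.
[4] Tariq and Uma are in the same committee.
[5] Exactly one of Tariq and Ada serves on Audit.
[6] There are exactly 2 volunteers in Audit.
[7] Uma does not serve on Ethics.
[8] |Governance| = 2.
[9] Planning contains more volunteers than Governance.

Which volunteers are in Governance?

Governance = {Caro, Omar}

From (7): Uma ∉ Ethics.
(4): Tariq matches Uma: Tariq ∉ Ethics.
Suppose Uma ∈ Governance: no assignment then satisfies all the clues, so Uma ∉ Governance.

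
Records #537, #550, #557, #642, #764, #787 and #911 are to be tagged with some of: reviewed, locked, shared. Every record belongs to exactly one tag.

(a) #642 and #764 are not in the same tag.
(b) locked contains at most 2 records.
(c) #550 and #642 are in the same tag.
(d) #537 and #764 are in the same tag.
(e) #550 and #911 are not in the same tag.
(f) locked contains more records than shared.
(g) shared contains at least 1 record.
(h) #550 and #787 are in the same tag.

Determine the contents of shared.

shared = {#911}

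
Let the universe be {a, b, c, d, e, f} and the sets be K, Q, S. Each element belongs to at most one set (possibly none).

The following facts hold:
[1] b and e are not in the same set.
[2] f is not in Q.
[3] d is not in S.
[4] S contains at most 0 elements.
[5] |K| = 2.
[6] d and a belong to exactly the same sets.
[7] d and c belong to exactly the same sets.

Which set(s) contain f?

From (2): f ∉ Q.
From (3): d ∉ S.
(4): S already has 0, so the rest are out.
Suppose f ∉ K: no assignment then satisfies all the clues, so f ∈ K.

f: K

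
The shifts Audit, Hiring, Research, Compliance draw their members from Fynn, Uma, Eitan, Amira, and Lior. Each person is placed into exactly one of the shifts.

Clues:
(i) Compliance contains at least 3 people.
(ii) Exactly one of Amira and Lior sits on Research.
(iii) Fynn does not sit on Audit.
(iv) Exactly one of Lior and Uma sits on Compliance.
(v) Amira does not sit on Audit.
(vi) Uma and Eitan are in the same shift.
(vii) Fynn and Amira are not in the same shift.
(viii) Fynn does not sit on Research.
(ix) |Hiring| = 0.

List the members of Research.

Research = {Amira}

From (iii): Fynn ∉ Audit.
From (v): Amira ∉ Audit.
From (viii): Fynn ∉ Research.
(ix): Hiring already has 0, so the rest are out.
Only one shift left: Fynn ∈ Compliance.
(vii): Amira ∉ Compliance.
Only one shift left: Amira ∈ Research.
(ii) (exactly one): Lior ∉ Research.
Suppose Uma ∈ Research: no assignment then satisfies all the clues, so Uma ∉ Research.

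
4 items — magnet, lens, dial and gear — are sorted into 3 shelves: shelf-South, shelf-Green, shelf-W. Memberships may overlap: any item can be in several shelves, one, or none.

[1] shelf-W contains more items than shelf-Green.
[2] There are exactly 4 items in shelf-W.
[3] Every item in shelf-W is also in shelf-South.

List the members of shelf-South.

shelf-South = {dial, gear, lens, magnet}

(2): only 4 candidates remain for shelf-W, so all are in.
(3) with magnet ∈ shelf-W: magnet ∈ shelf-South.
(3) with lens ∈ shelf-W: lens ∈ shelf-South.
(3) with dial ∈ shelf-W: dial ∈ shelf-South.
(3) with gear ∈ shelf-W: gear ∈ shelf-South.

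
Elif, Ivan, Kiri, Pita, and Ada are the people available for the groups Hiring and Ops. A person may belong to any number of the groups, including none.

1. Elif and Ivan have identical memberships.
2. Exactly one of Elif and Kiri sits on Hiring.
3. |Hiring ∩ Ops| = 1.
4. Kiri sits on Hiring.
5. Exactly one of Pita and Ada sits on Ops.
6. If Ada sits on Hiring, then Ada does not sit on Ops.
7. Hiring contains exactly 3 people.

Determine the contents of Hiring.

Hiring = {Ada, Kiri, Pita}

From (4): Kiri ∈ Hiring.
(2) (exactly one): Elif ∉ Hiring.
(1): Ivan matches Elif: Ivan ∉ Hiring.
(7): only 3 candidates remain for Hiring, so all are in.
(6): Ada ∉ Ops.
(5) (exactly one): Pita ∈ Ops.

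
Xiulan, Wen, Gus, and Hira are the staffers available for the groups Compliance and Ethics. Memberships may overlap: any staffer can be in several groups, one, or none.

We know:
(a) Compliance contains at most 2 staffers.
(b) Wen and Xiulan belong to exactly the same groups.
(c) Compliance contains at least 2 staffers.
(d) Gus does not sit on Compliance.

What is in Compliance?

Compliance = {Wen, Xiulan}

From (d): Gus ∉ Compliance.
Suppose Xiulan ∉ Compliance: no assignment then satisfies all the clues, so Xiulan ∈ Compliance.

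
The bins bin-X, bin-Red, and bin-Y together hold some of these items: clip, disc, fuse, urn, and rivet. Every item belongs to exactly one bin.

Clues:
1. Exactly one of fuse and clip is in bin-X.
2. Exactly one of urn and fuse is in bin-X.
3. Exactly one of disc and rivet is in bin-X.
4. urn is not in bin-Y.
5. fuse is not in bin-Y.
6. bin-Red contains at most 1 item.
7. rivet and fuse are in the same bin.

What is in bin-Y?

bin-Y = {clip, disc}

From (4): urn ∉ bin-Y.
From (5): fuse ∉ bin-Y.
(7): rivet matches fuse: rivet ∉ bin-Y.
Suppose clip ∉ bin-Y: no assignment then satisfies all the clues, so clip ∈ bin-Y.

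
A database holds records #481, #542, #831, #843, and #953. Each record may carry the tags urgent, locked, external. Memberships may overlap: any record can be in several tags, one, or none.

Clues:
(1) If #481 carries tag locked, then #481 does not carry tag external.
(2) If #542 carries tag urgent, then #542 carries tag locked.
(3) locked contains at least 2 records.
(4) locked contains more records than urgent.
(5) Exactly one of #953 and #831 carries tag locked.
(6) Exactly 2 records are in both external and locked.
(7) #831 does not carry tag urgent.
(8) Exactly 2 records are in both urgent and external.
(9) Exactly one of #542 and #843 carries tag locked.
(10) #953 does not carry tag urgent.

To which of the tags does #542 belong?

From (7): #831 ∉ urgent.
From (10): #953 ∉ urgent.
Suppose #542 ∉ urgent: no assignment then satisfies all the clues, so #542 ∈ urgent.

#542: external, locked, urgent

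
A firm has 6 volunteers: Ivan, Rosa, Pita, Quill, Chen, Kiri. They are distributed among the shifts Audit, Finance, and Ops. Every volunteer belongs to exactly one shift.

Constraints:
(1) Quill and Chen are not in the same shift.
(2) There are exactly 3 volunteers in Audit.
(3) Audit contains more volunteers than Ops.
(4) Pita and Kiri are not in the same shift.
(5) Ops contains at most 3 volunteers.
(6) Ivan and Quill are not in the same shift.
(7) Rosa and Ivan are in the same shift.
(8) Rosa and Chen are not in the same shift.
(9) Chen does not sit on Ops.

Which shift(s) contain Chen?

From (9): Chen ∉ Ops.
Suppose Chen ∈ Audit: no assignment then satisfies all the clues, so Chen ∉ Audit.

Chen: Finance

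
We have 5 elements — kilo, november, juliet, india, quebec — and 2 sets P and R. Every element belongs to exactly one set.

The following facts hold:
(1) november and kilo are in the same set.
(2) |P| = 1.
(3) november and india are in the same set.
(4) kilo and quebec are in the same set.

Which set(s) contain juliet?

juliet: P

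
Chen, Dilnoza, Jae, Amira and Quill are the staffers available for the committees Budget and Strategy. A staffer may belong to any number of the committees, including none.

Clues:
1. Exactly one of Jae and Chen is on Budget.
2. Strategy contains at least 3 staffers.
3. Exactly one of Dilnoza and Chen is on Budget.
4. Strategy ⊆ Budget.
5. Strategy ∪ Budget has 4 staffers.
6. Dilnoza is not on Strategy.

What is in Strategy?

From (6): Dilnoza ∉ Strategy.
Suppose Chen ∈ Strategy: no assignment then satisfies all the clues, so Chen ∉ Strategy.

Strategy = {Amira, Jae, Quill}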